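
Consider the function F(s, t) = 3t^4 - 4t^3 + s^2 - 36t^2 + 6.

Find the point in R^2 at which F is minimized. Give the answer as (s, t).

F(s,t) separates as P(s) + Q(t) + 6, so its minimum is min P + min Q + 6.
P'(s) = 2s vanishes at s ∈ {0}; Q'(t) = 12t(t - 3)(t + 2) vanishes at t ∈ {-2, 0, 3}.
Local minima of P (where P''>0): P(0)=0. Local minima of Q: Q(-2)=-64, Q(3)=-189.
So the global minimum of F is P(0) + Q(3) + 6 = 0 − 189 + 6 = -183, attained at (0, 3).

(0, 3)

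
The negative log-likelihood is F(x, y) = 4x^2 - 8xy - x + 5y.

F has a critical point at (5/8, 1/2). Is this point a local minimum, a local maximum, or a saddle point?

saddle point

The Hessian of F is constant: H = [[8, -8], [-8, 0]].
det(H) = 8·0 − (-8)² = -64.
Since det(H) < 0, H is indefinite and the critical point is a saddle point.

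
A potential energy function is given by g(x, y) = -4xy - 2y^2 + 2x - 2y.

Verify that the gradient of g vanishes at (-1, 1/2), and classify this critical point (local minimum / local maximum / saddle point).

∇g = (-4y + 2, -4x - 4y - 2); substituting (-1, 1/2) gives ∇g = (0, 0), so (-1, 1/2) is indeed a critical point.
The Hessian of g is constant: H = [[0, -4], [-4, -4]].
det(H) = 0·(-4) − (-4)² = -16.
Since det(H) < 0, H is indefinite and the critical point is a saddle point.

saddle point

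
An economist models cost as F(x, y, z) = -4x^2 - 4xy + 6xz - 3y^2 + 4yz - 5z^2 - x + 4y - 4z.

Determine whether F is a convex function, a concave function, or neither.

concave

F is quadratic, so its Hessian is the constant matrix H = [[-8, -4, 6], [-4, -6, 4], [6, 4, -10]].
Leading principal minors: -8, 32, -168.
Signs alternate −, +, − ⇒ H ≺ 0 ⇒ concave.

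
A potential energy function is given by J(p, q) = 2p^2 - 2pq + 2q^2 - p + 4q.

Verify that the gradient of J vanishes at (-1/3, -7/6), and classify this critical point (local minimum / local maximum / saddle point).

∇J = (4p - 2q - 1, -2p + 4q + 4); substituting (-1/3, -7/6) gives ∇J = (0, 0), so (-1/3, -7/6) is indeed a critical point.
The Hessian of J is constant: H = [[4, -2], [-2, 4]].
det(H) = 4·4 − (-2)² = 12.
det(H) > 0 and tr(H) = 8 > 0, so H is positive definite and the point is a local minimum.

local minimum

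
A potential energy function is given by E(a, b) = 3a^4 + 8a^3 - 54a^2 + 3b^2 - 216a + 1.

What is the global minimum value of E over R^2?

-674

E(a,b) separates as P(a) + Q(b) + 1, so its minimum is min P + min Q + 1.
P'(a) = 12(a - 3)(a + 2)(a + 3) vanishes at a ∈ {-3, -2, 3}; Q'(b) = 6b vanishes at b ∈ {0}.
Local minima of P (where P''>0): P(-3)=189, P(3)=-675. Local minima of Q: Q(0)=0.
So the global minimum of E is P(3) + Q(0) + 1 = -675 + 0 + 1 = -674, attained at (3, 0).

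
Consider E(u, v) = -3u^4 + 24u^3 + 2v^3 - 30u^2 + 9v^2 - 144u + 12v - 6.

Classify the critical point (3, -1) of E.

The mixed partial ∂²E/∂u∂v is 0, so the Hessian at any point is diag(E_uu, E_vv) = diag(12(-3u^2 + 12u - 5), 6(2v + 3)).
At (3, -1): H = diag(48, 6).
Both eigenvalues are positive, so H is positive definite: a local minimum.

local minimum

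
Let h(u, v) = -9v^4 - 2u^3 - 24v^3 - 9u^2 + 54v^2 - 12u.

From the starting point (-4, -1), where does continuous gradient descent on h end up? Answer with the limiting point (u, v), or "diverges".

(-2, 0)

h is separable, so gradient descent decouples: u follows -∂h/∂u, v follows -∂h/∂v.
∂h/∂u = -6(u + 1)(u + 2); at u=-4 this is -36, so u increases.
∂h/∂v = -36v(v - 1)(v + 3); at v=-1 this is -144, so v increases.
u converges to its nearest critical value -2 (a local min of the u-part); v converges to 0. The iterate converges to (-2, 0).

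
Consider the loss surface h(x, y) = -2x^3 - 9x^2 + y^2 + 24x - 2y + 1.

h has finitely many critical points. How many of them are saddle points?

1

h separates as a function of x plus a function of y, so ∇h=0 decouples.
∂h/∂x = -6(x - 1)(x + 4) = 0 at x ∈ {-4, 1}; ∂h/∂y = 2(y - 1) = 0 at y ∈ {1}.
The Hessian is diagonal: diag(h_xx, h_yy). Second derivatives: h_xx(-4)=30, h_xx(1)=-30; h_yy(1)=2.
Saddle points occur where the two diagonal entries have opposite signs: (1, 1). Count: 1.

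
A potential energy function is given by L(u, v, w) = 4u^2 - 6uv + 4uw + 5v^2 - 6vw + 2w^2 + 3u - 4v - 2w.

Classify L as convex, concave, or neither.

L is quadratic, so its Hessian is the constant matrix H = [[8, -6, 4], [-6, 10, -6], [4, -6, 4]].
Leading principal minors: 8, 44, 16.
All positive ⇒ H ≻ 0 ⇒ convex.

convex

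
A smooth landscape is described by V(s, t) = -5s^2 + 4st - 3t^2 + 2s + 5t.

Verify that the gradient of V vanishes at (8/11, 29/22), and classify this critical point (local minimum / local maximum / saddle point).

local maximum

∇V = (-10s + 4t + 2, 4s - 6t + 5); substituting (8/11, 29/22) gives ∇V = (0, 0), so (8/11, 29/22) is indeed a critical point.
The Hessian of V is constant: H = [[-10, 4], [4, -6]].
det(H) = (-10)·(-6) − 4² = 44.
det(H) > 0 and tr(H) = -16 < 0, so H is negative definite and the point is a local maximum.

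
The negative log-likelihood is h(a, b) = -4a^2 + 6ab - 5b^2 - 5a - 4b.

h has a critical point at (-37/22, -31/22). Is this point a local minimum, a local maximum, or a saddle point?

The Hessian of h is constant: H = [[-8, 6], [6, -10]].
det(H) = (-8)·(-10) − 6² = 44.
det(H) > 0 and tr(H) = -18 < 0, so H is negative definite and the point is a local maximum.

local maximum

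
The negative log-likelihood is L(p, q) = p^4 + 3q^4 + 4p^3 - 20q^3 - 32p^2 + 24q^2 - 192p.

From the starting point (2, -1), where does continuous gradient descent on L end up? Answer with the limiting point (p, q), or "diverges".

L is separable, so gradient descent decouples: p follows -∂L/∂p, q follows -∂L/∂q.
∂L/∂p = 4(p - 4)(p + 3)(p + 4); at p=2 this is -240, so p increases.
∂L/∂q = 12q(q - 4)(q - 1); at q=-1 this is -120, so q increases.
p converges to its nearest critical value 4 (a local min of the p-part); q converges to 0. The iterate converges to (4, 0).

(4, 0)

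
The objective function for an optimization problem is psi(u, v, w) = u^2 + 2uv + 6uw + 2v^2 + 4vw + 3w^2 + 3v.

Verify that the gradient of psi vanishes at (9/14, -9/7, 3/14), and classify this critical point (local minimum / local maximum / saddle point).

∇psi = (2u + 2v + 6w, 2u + 4v + 4w + 3, 6u + 4v + 6w); substituting (9/14, -9/7, 3/14) gives ∇psi = (0, 0, 0), so (9/14, -9/7, 3/14) is indeed a critical point.
The Hessian is constant: H = [[2, 2, 6], [2, 4, 4], [6, 4, 6]].
Leading principal minors: Δ₁ = 2, Δ₂ = 4, Δ₃ = -56.
The minors fit neither the all-positive nor the alternating-sign pattern, so H is indefinite: a saddle point.

saddle point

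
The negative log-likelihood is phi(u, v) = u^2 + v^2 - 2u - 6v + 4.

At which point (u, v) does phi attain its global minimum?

phi(u,v) separates as P(u) + Q(v) + 4, so its minimum is min P + min Q + 4.
P'(u) = 2u - 2 vanishes at u ∈ {1}; Q'(v) = 2v - 6 vanishes at v ∈ {3}.
Local minima of P (where P''>0): P(1)=-1. Local minima of Q: Q(3)=-9.
So the global minimum of phi is P(1) + Q(3) + 4 = -1 − 9 + 4 = -6, attained at (1, 3).

(1, 3)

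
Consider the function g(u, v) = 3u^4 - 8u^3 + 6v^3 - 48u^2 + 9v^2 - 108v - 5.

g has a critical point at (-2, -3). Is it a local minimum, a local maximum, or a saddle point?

saddle point

The mixed partial ∂²g/∂u∂v is 0, so the Hessian at any point is diag(g_uu, g_vv) = diag(12(3u^2 - 4u - 8), 18(2v + 1)).
At (-2, -3): H = diag(144, -90).
The eigenvalues have opposite signs, so H is indefinite: a saddle point.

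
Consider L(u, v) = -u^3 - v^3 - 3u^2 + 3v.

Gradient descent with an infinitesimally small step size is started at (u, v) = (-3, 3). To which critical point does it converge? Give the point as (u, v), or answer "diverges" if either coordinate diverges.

L is separable, so gradient descent decouples: u follows -∂L/∂u, v follows -∂L/∂v.
∂L/∂u = -3u(u + 2); at u=-3 this is -9, so u increases.
∂L/∂v = -3(v - 1)(v + 1); at v=3 this is -24, so v increases.
The v-coordinate has no critical point in that direction and runs off to infinity.

diverges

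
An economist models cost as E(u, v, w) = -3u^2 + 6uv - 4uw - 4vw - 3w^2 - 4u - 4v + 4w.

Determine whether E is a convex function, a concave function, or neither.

E is quadratic, so its Hessian is the constant matrix H = [[-6, 6, -4], [6, 0, -4], [-4, -4, -6]].
Leading principal minors: -6, -36, 504.
Neither pattern holds ⇒ H is indefinite ⇒ neither convex nor concave.

neither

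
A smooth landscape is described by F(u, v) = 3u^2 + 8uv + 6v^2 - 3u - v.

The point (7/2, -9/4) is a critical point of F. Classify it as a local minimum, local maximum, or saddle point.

local minimum

The Hessian of F is constant: H = [[6, 8], [8, 12]].
det(H) = 6·12 − 8² = 8.
det(H) > 0 and tr(H) = 18 > 0, so H is positive definite and the point is a local minimum.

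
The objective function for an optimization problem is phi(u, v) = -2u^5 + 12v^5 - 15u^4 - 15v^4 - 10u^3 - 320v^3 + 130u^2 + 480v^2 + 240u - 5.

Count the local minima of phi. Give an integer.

4

phi separates as a function of u plus a function of v, so ∇phi=0 decouples.
∂phi/∂u = -10(u - 2)(u + 1)(u + 3)(u + 4) = 0 at u ∈ {-4, -3, -1, 2}; ∂phi/∂v = 60v(v - 4)(v - 1)(v + 4) = 0 at v ∈ {-4, 0, 1, 4}.
The Hessian is diagonal: diag(phi_uu, phi_vv). Second derivatives: phi_uu(-4)=180, phi_uu(-3)=-100, phi_uu(-1)=180, phi_uu(2)=-900; phi_vv(-4)=-9600, phi_vv(0)=960, phi_vv(1)=-900, phi_vv(4)=5760.
Local minima occur where both diagonal entries positive: (-4, 0), (-4, 4), (-1, 0), (-1, 4). Count: 4.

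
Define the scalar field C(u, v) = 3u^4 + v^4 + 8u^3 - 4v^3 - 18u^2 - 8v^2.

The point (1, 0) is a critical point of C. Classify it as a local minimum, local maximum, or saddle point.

saddle point

The mixed partial ∂²C/∂u∂v is 0, so the Hessian at any point is diag(C_uu, C_vv) = diag(12(3u^2 + 4u - 3), 4(3v^2 - 6v - 4)).
At (1, 0): H = diag(48, -16).
The eigenvalues have opposite signs, so H is indefinite: a saddle point.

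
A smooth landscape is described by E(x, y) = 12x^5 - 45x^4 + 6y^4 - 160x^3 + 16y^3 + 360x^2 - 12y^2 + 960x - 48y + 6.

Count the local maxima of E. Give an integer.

E separates as a function of x plus a function of y, so ∇E=0 decouples.
∂E/∂x = 60(x - 4)(x - 2)(x + 1)(x + 2) = 0 at x ∈ {-2, -1, 2, 4}; ∂E/∂y = 24(y - 1)(y + 1)(y + 2) = 0 at y ∈ {-2, -1, 1}.
The Hessian is diagonal: diag(E_xx, E_yy). Second derivatives: E_xx(-2)=-1440, E_xx(-1)=900, E_xx(2)=-1440, E_xx(4)=3600; E_yy(-2)=72, E_yy(-1)=-48, E_yy(1)=144.
Local maxima occur where both diagonal entries negative: (-2, -1), (2, -1). Count: 2.

2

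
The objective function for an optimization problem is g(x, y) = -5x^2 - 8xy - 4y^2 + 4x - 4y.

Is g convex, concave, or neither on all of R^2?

g is quadratic, so its Hessian is the constant matrix H = [[-10, -8], [-8, -8]].
det(H) = 16, tr(H) = -18.
det(H) > 0 and tr(H) < 0, so H is negative definite everywhere: concave.

concave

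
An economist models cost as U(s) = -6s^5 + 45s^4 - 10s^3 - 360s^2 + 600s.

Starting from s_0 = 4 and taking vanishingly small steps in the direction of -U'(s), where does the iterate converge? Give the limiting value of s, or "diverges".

U'(s) = -30(s - 5)(s - 2)(s - 1)(s + 2), so U'(4) = 1080.
Gradient descent moves in the -U' direction, i.e. s is decreasing.
The nearest critical point in that direction is s = 2, where U'' = 360 > 0 (a local minimum). The iterate converges there.

2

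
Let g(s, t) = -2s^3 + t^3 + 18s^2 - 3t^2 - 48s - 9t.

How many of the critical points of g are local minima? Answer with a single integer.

1

g separates as a function of s plus a function of t, so ∇g=0 decouples.
∂g/∂s = -6(s - 4)(s - 2) = 0 at s ∈ {2, 4}; ∂g/∂t = 3(t - 3)(t + 1) = 0 at t ∈ {-1, 3}.
The Hessian is diagonal: diag(g_ss, g_tt). Second derivatives: g_ss(2)=12, g_ss(4)=-12; g_tt(-1)=-12, g_tt(3)=12.
Local minima occur where both diagonal entries positive: (2, 3). Count: 1.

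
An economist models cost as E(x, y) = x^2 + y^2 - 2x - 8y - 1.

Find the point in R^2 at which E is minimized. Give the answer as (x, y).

E(x,y) separates as P(x) + Q(y) − 1, so its minimum is min P + min Q − 1.
P'(x) = 2x - 2 vanishes at x ∈ {1}; Q'(y) = 2y - 8 vanishes at y ∈ {4}.
Local minima of P (where P''>0): P(1)=-1. Local minima of Q: Q(4)=-16.
So the global minimum of E is P(1) + Q(4) − 1 = -1 − 16 − 1 = -18, attained at (1, 4).

(1, 4)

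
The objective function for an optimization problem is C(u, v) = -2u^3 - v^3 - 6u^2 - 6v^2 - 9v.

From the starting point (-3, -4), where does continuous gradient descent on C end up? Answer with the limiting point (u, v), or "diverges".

C is separable, so gradient descent decouples: u follows -∂C/∂u, v follows -∂C/∂v.
∂C/∂u = -6u(u + 2); at u=-3 this is -18, so u increases.
∂C/∂v = -3(v + 1)(v + 3); at v=-4 this is -9, so v increases.
u converges to its nearest critical value -2 (a local min of the u-part); v converges to -3. The iterate converges to (-2, -3).

(-2, -3)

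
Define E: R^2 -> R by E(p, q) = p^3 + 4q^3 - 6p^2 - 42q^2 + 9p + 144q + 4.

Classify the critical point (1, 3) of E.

The mixed partial ∂²E/∂p∂q is 0, so the Hessian at any point is diag(E_pp, E_qq) = diag(6(p - 2), 12(2q - 7)).
At (1, 3): H = diag(-6, -12).
Both eigenvalues are negative, so H is negative definite: a local maximum.

local maximum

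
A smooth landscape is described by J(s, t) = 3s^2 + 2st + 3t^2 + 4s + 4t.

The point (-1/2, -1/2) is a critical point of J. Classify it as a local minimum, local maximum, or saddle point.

local minimum

The Hessian of J is constant: H = [[6, 2], [2, 6]].
det(H) = 6·6 − 2² = 32.
det(H) > 0 and tr(H) = 12 > 0, so H is positive definite and the point is a local minimum.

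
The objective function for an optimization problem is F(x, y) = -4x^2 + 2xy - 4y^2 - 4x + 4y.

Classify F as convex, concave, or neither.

F is quadratic, so its Hessian is the constant matrix H = [[-8, 2], [2, -8]].
det(H) = 60, tr(H) = -16.
det(H) > 0 and tr(H) < 0, so H is negative definite everywhere: concave.

concave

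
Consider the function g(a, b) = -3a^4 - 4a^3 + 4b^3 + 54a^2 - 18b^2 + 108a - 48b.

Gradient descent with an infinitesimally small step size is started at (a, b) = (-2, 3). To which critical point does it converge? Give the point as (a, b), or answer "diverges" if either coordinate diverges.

(-1, 4)

g is separable, so gradient descent decouples: a follows -∂g/∂a, b follows -∂g/∂b.
∂g/∂a = -12(a - 3)(a + 1)(a + 3); at a=-2 this is -60, so a increases.
∂g/∂b = 12(b - 4)(b + 1); at b=3 this is -48, so b increases.
a converges to its nearest critical value -1 (a local min of the a-part); b converges to 4. The iterate converges to (-1, 4).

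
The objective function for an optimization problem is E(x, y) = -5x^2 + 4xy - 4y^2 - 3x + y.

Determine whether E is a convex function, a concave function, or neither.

concave

E is quadratic, so its Hessian is the constant matrix H = [[-10, 4], [4, -8]].
det(H) = 64, tr(H) = -18.
det(H) > 0 and tr(H) < 0, so H is negative definite everywhere: concave.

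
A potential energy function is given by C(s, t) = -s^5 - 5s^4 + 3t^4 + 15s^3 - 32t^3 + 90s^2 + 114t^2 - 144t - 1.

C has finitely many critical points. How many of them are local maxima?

C separates as a function of s plus a function of t, so ∇C=0 decouples.
∂C/∂s = -5s(s - 3)(s + 3)(s + 4) = 0 at s ∈ {-4, -3, 0, 3}; ∂C/∂t = 12(t - 4)(t - 3)(t - 1) = 0 at t ∈ {1, 3, 4}.
The Hessian is diagonal: diag(C_ss, C_tt). Second derivatives: C_ss(-4)=140, C_ss(-3)=-90, C_ss(0)=180, C_ss(3)=-630; C_tt(1)=72, C_tt(3)=-24, C_tt(4)=36.
Local maxima occur where both diagonal entries negative: (-3, 3), (3, 3). Count: 2.

2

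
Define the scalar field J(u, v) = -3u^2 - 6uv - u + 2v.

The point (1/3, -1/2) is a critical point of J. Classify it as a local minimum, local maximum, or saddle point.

saddle point

The Hessian of J is constant: H = [[-6, -6], [-6, 0]].
det(H) = (-6)·0 − (-6)² = -36.
Since det(H) < 0, H is indefinite and the critical point is a saddle point.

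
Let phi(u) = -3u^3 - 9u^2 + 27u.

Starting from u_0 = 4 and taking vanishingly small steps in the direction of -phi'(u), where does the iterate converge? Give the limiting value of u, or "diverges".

phi'(u) = -9(u - 1)(u + 3), so phi'(4) = -189.
Gradient descent moves in the -phi' direction, i.e. u is increasing.
There is no critical point above u=4, and phi' keeps the same sign, so the iterate runs off to +∞.

diverges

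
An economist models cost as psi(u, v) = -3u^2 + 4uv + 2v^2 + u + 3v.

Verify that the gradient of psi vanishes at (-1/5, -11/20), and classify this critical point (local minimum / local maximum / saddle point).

∇psi = (-6u + 4v + 1, 4u + 4v + 3); substituting (-1/5, -11/20) gives ∇psi = (0, 0), so (-1/5, -11/20) is indeed a critical point.
The Hessian of psi is constant: H = [[-6, 4], [4, 4]].
det(H) = (-6)·4 − 4² = -40.
Since det(H) < 0, H is indefinite and the critical point is a saddle point.

saddle point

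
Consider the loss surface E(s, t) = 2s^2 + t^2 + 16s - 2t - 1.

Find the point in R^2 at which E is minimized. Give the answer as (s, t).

E(s,t) separates as P(s) + Q(t) − 1, so its minimum is min P + min Q − 1.
P'(s) = 4s + 16 vanishes at s ∈ {-4}; Q'(t) = 2(t - 1) vanishes at t ∈ {1}.
Local minima of P (where P''>0): P(-4)=-32. Local minima of Q: Q(1)=-1.
So the global minimum of E is P(-4) + Q(1) − 1 = -32 − 1 − 1 = -34, attained at (-4, 1).

(-4, 1)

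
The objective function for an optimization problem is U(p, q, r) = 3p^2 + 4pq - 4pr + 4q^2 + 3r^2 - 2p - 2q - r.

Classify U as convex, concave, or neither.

convex

U is quadratic, so its Hessian is the constant matrix H = [[6, 4, -4], [4, 8, 0], [-4, 0, 6]].
Leading principal minors: 6, 32, 64.
All positive ⇒ H ≻ 0 ⇒ convex.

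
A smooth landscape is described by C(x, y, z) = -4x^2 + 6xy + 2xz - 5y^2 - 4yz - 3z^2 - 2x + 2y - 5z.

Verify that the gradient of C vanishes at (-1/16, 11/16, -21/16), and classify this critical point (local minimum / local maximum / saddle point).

∇C = (-8x + 6y + 2z - 2, 6x - 10y - 4z + 2, 2x - 4y - 6z - 5); substituting (-1/16, 11/16, -21/16) gives ∇C = (0, 0, 0), so (-1/16, 11/16, -21/16) is indeed a critical point.
The Hessian is constant: H = [[-8, 6, 2], [6, -10, -4], [2, -4, -6]].
Leading principal minors: Δ₁ = -8, Δ₂ = 44, Δ₃ = -192.
The minors alternate sign starting negative (−, +, −), so H is negative definite: a local maximum.

local maximum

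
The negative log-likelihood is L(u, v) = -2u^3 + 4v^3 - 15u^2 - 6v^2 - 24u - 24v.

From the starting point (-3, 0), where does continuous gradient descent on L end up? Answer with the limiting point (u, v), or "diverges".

(-4, 2)

L is separable, so gradient descent decouples: u follows -∂L/∂u, v follows -∂L/∂v.
∂L/∂u = -6(u + 1)(u + 4); at u=-3 this is 12, so u decreases.
∂L/∂v = 12(v - 2)(v + 1); at v=0 this is -24, so v increases.
u converges to its nearest critical value -4 (a local min of the u-part); v converges to 2. The iterate converges to (-4, 2).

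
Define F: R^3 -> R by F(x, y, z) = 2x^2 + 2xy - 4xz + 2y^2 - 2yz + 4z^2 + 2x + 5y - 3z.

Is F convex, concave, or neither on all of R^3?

convex

F is quadratic, so its Hessian is the constant matrix H = [[4, 2, -4], [2, 4, -2], [-4, -2, 8]].
Leading principal minors: 4, 12, 48.
All positive ⇒ H ≻ 0 ⇒ convex.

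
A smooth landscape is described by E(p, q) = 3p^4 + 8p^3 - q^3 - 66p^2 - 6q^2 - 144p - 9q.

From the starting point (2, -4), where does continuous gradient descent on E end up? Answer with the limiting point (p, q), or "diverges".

E is separable, so gradient descent decouples: p follows -∂E/∂p, q follows -∂E/∂q.
∂E/∂p = 12(p - 3)(p + 1)(p + 4); at p=2 this is -216, so p increases.
∂E/∂q = -3(q + 1)(q + 3); at q=-4 this is -9, so q increases.
p converges to its nearest critical value 3 (a local min of the p-part); q converges to -3. The iterate converges to (3, -3).

(3, -3)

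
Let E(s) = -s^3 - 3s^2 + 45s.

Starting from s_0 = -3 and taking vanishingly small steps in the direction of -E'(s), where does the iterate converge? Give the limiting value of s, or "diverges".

-5

E'(s) = -3(s - 3)(s + 5), so E'(-3) = 36.
Gradient descent moves in the -E' direction, i.e. s is decreasing.
The nearest critical point in that direction is s = -5, where E'' = 24 > 0 (a local minimum). The iterate converges there.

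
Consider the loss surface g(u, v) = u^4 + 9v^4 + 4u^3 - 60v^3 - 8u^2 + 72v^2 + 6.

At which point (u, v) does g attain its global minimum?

g(u,v) separates as P(u) + Q(v) + 6, so its minimum is min P + min Q + 6.
P'(u) = 4u(u - 1)(u + 4) vanishes at u ∈ {-4, 0, 1}; Q'(v) = 36v(v - 4)(v - 1) vanishes at v ∈ {0, 1, 4}.
Local minima of P (where P''>0): P(-4)=-128, P(1)=-3. Local minima of Q: Q(0)=0, Q(4)=-384.
So the global minimum of g is P(-4) + Q(4) + 6 = -128 − 384 + 6 = -506, attained at (-4, 4).

(-4, 4)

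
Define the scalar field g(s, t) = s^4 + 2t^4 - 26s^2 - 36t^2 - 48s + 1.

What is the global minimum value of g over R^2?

-513

g(s,t) separates as P(s) + Q(t) + 1, so its minimum is min P + min Q + 1.
P'(s) = 4(s - 4)(s + 1)(s + 3) vanishes at s ∈ {-3, -1, 4}; Q'(t) = 8t(t - 3)(t + 3) vanishes at t ∈ {-3, 0, 3}.
Local minima of P (where P''>0): P(-3)=-9, P(4)=-352. Local minima of Q: Q(-3)=-162, Q(3)=-162.
So the global minimum of g is P(4) + Q(-3) + 1 = -352 − 162 + 1 = -513, attained at (4, -3).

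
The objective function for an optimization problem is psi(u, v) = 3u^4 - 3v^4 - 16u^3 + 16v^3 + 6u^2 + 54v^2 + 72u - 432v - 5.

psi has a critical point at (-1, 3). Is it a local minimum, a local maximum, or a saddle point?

local minimum

The mixed partial ∂²psi/∂u∂v is 0, so the Hessian at any point is diag(psi_uu, psi_vv) = diag(12(3u^2 - 8u + 1), 12(-3v^2 + 8v + 9)).
At (-1, 3): H = diag(144, 72).
Both eigenvalues are positive, so H is positive definite: a local minimum.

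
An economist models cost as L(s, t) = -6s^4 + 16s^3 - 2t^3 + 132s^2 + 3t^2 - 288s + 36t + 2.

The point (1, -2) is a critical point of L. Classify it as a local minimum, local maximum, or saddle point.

local minimum

The mixed partial ∂²L/∂s∂t is 0, so the Hessian at any point is diag(L_ss, L_tt) = diag(24(-3s^2 + 4s + 11), 6(-2t + 1)).
At (1, -2): H = diag(288, 30).
Both eigenvalues are positive, so H is positive definite: a local minimum.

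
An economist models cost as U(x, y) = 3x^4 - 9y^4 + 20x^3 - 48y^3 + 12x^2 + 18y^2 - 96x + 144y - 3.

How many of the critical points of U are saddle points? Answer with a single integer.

5

U separates as a function of x plus a function of y, so ∇U=0 decouples.
∂U/∂x = 12(x - 1)(x + 2)(x + 4) = 0 at x ∈ {-4, -2, 1}; ∂U/∂y = -36(y - 1)(y + 1)(y + 4) = 0 at y ∈ {-4, -1, 1}.
The Hessian is diagonal: diag(U_xx, U_yy). Second derivatives: U_xx(-4)=120, U_xx(-2)=-72, U_xx(1)=180; U_yy(-4)=-540, U_yy(-1)=216, U_yy(1)=-360.
Saddle points occur where the two diagonal entries have opposite signs: (-4, -4), (-4, 1), (-2, -1), (1, -4), (1, 1). Count: 5.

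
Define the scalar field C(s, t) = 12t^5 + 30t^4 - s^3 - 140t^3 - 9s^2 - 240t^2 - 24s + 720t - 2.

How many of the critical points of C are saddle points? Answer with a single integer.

4

C separates as a function of s plus a function of t, so ∇C=0 decouples.
∂C/∂s = -3(s + 2)(s + 4) = 0 at s ∈ {-4, -2}; ∂C/∂t = 60(t - 2)(t - 1)(t + 2)(t + 3) = 0 at t ∈ {-3, -2, 1, 2}.
The Hessian is diagonal: diag(C_ss, C_tt). Second derivatives: C_ss(-4)=6, C_ss(-2)=-6; C_tt(-3)=-1200, C_tt(-2)=720, C_tt(1)=-720, C_tt(2)=1200.
Saddle points occur where the two diagonal entries have opposite signs: (-4, -3), (-4, 1), (-2, -2), (-2, 2). Count: 4.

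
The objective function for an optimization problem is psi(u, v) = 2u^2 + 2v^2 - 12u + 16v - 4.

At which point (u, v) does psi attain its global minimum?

psi(u,v) separates as P(u) + Q(v) − 4, so its minimum is min P + min Q − 4.
P'(u) = 4u - 12 vanishes at u ∈ {3}; Q'(v) = 4v + 16 vanishes at v ∈ {-4}.
Local minima of P (where P''>0): P(3)=-18. Local minima of Q: Q(-4)=-32.
So the global minimum of psi is P(3) + Q(-4) − 4 = -18 − 32 − 4 = -54, attained at (3, -4).

(3, -4)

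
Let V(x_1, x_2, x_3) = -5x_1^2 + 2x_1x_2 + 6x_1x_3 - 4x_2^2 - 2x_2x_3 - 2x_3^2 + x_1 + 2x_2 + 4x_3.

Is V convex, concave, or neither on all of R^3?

concave

V is quadratic, so its Hessian is the constant matrix H = [[-10, 2, 6], [2, -8, -2], [6, -2, -4]].
Leading principal minors: -10, 76, -24.
Signs alternate −, +, − ⇒ H ≺ 0 ⇒ concave.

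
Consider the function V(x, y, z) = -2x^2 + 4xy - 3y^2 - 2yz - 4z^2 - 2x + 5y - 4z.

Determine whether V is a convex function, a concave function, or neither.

V is quadratic, so its Hessian is the constant matrix H = [[-4, 4, 0], [4, -6, -2], [0, -2, -8]].
Leading principal minors: -4, 8, -48.
Signs alternate −, +, − ⇒ H ≺ 0 ⇒ concave.

concave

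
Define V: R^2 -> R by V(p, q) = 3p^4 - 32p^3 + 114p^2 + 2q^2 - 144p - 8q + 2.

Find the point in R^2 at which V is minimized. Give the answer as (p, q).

V(p,q) separates as A(p) + B(q) + 2, so its minimum is min A + min B + 2.
A'(p) = 12(p - 4)(p - 3)(p - 1) vanishes at p ∈ {1, 3, 4}; B'(q) = 4q - 8 vanishes at q ∈ {2}.
Local minima of A (where A''>0): A(1)=-59, A(4)=-32. Local minima of B: B(2)=-8.
So the global minimum of V is A(1) + B(2) + 2 = -59 − 8 + 2 = -65, attained at (1, 2).

(1, 2)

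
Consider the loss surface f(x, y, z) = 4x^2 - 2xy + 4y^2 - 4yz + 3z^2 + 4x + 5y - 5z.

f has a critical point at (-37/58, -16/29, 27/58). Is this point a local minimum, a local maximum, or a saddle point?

local minimum

The Hessian is constant: H = [[8, -2, 0], [-2, 8, -4], [0, -4, 6]].
Leading principal minors: Δ₁ = 8, Δ₂ = 60, Δ₃ = 232.
All leading minors are positive, so H is positive definite: a local minimum.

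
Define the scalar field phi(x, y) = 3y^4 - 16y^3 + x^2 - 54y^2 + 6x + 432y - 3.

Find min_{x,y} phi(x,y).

phi(x,y) separates as P(x) + Q(y) − 3, so its minimum is min P + min Q − 3.
P'(x) = 2x + 6 vanishes at x ∈ {-3}; Q'(y) = 12(y - 4)(y - 3)(y + 3) vanishes at y ∈ {-3, 3, 4}.
Local minima of P (where P''>0): P(-3)=-9. Local minima of Q: Q(-3)=-1107, Q(4)=608.
So the global minimum of phi is P(-3) + Q(-3) − 3 = -9 − 1107 − 3 = -1119, attained at (-3, -3).

-1119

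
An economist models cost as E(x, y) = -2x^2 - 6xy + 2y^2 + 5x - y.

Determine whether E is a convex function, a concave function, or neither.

E is quadratic, so its Hessian is the constant matrix H = [[-4, -6], [-6, 4]].
det(H) = -52, tr(H) = 0.
det(H) < 0, so H is indefinite: neither convex nor concave.

neither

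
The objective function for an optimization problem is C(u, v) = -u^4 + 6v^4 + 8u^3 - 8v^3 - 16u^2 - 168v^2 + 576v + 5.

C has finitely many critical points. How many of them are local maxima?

2

C separates as a function of u plus a function of v, so ∇C=0 decouples.
∂C/∂u = -4u(u - 4)(u - 2) = 0 at u ∈ {0, 2, 4}; ∂C/∂v = 24(v - 3)(v - 2)(v + 4) = 0 at v ∈ {-4, 2, 3}.
The Hessian is diagonal: diag(C_uu, C_vv). Second derivatives: C_uu(0)=-32, C_uu(2)=16, C_uu(4)=-32; C_vv(-4)=1008, C_vv(2)=-144, C_vv(3)=168.
Local maxima occur where both diagonal entries negative: (0, 2), (4, 2). Count: 2.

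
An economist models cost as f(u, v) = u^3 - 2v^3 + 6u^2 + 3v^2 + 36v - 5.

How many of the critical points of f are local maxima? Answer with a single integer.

f separates as a function of u plus a function of v, so ∇f=0 decouples.
∂f/∂u = 3u(u + 4) = 0 at u ∈ {-4, 0}; ∂f/∂v = -6(v - 3)(v + 2) = 0 at v ∈ {-2, 3}.
The Hessian is diagonal: diag(f_uu, f_vv). Second derivatives: f_uu(-4)=-12, f_uu(0)=12; f_vv(-2)=30, f_vv(3)=-30.
Local maxima occur where both diagonal entries negative: (-4, 3). Count: 1.

1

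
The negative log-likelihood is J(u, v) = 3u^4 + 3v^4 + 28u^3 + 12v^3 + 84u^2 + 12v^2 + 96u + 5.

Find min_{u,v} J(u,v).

J(u,v) separates as P(u) + Q(v) + 5, so its minimum is min P + min Q + 5.
P'(u) = 12(u + 1)(u + 2)(u + 4) vanishes at u ∈ {-4, -2, -1}; Q'(v) = 12v(v + 1)(v + 2) vanishes at v ∈ {-2, -1, 0}.
Local minima of P (where P''>0): P(-4)=-64, P(-1)=-37. Local minima of Q: Q(-2)=0, Q(0)=0.
So the global minimum of J is P(-4) + Q(-2) + 5 = -64 + 0 + 5 = -59, attained at (-4, -2).

-59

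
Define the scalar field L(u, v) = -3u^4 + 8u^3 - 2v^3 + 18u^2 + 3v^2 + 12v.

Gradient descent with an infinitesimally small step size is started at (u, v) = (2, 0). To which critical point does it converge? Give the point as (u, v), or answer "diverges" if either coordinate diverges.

L is separable, so gradient descent decouples: u follows -∂L/∂u, v follows -∂L/∂v.
∂L/∂u = -12u(u - 3)(u + 1); at u=2 this is 72, so u decreases.
∂L/∂v = -6(v - 2)(v + 1); at v=0 this is 12, so v decreases.
u converges to its nearest critical value 0 (a local min of the u-part); v converges to -1. The iterate converges to (0, -1).

(0, -1)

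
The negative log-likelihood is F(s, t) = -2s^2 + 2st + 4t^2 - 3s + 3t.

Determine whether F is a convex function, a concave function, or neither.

F is quadratic, so its Hessian is the constant matrix H = [[-4, 2], [2, 8]].
det(H) = -36, tr(H) = 4.
det(H) < 0, so H is indefinite: neither convex nor concave.

neither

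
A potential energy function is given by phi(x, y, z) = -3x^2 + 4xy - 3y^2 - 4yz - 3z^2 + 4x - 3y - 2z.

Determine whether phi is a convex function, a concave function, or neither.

phi is quadratic, so its Hessian is the constant matrix H = [[-6, 4, 0], [4, -6, -4], [0, -4, -6]].
Leading principal minors: -6, 20, -24.
Signs alternate −, +, − ⇒ H ≺ 0 ⇒ concave.

concave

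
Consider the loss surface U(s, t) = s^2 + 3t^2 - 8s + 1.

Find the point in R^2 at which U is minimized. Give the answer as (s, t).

U(s,t) separates as P(s) + Q(t) + 1, so its minimum is min P + min Q + 1.
P'(s) = 2s - 8 vanishes at s ∈ {4}; Q'(t) = 6t vanishes at t ∈ {0}.
Local minima of P (where P''>0): P(4)=-16. Local minima of Q: Q(0)=0.
So the global minimum of U is P(4) + Q(0) + 1 = -16 + 0 + 1 = -15, attained at (4, 0).

(4, 0)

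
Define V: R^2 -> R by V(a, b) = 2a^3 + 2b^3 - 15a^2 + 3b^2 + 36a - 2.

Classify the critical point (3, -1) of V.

saddle point

The mixed partial ∂²V/∂a∂b is 0, so the Hessian at any point is diag(V_aa, V_bb) = diag(6(2a - 5), 6(2b + 1)).
At (3, -1): H = diag(6, -6).
The eigenvalues have opposite signs, so H is indefinite: a saddle point.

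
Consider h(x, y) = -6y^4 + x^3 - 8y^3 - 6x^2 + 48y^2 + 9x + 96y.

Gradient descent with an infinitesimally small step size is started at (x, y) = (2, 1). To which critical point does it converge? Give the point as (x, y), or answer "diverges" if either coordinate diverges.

(3, -1)

h is separable, so gradient descent decouples: x follows -∂h/∂x, y follows -∂h/∂y.
∂h/∂x = 3(x - 3)(x - 1); at x=2 this is -3, so x increases.
∂h/∂y = -24(y - 2)(y + 1)(y + 2); at y=1 this is 144, so y decreases.
x converges to its nearest critical value 3 (a local min of the x-part); y converges to -1. The iterate converges to (3, -1).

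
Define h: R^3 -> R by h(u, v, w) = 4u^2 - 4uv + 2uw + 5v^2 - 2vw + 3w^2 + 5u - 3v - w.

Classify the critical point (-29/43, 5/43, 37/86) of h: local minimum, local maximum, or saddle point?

The Hessian is constant: H = [[8, -4, 2], [-4, 10, -2], [2, -2, 6]].
Leading principal minors: Δ₁ = 8, Δ₂ = 64, Δ₃ = 344.
All leading minors are positive, so H is positive definite: a local minimum.

local minimum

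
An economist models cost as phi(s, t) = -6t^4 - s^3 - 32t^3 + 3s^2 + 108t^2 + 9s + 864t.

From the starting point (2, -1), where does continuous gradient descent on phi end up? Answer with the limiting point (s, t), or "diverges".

phi is separable, so gradient descent decouples: s follows -∂phi/∂s, t follows -∂phi/∂t.
∂phi/∂s = -3(s - 3)(s + 1); at s=2 this is 9, so s decreases.
∂phi/∂t = -24(t - 3)(t + 3)(t + 4); at t=-1 this is 576, so t decreases.
s converges to its nearest critical value -1 (a local min of the s-part); t converges to -3. The iterate converges to (-1, -3).

(-1, -3)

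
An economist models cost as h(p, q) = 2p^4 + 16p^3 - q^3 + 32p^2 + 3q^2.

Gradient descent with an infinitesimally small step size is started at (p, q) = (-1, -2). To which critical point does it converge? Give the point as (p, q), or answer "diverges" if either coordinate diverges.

h is separable, so gradient descent decouples: p follows -∂h/∂p, q follows -∂h/∂q.
∂h/∂p = 8p(p + 2)(p + 4); at p=-1 this is -24, so p increases.
∂h/∂q = -3q(q - 2); at q=-2 this is -24, so q increases.
p converges to its nearest critical value 0 (a local min of the p-part); q converges to 0. The iterate converges to (0, 0).

(0, 0)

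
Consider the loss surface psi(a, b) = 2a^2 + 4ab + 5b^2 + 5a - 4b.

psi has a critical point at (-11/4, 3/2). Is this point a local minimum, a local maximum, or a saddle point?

local minimum

The Hessian of psi is constant: H = [[4, 4], [4, 10]].
det(H) = 4·10 − 4² = 24.
det(H) > 0 and tr(H) = 14 > 0, so H is positive definite and the point is a local minimum.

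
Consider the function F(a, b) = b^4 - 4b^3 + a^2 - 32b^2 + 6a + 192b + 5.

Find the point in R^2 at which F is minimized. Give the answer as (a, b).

F(a,b) separates as P(a) + Q(b) + 5, so its minimum is min P + min Q + 5.
P'(a) = 2a + 6 vanishes at a ∈ {-3}; Q'(b) = 4(b - 4)(b - 3)(b + 4) vanishes at b ∈ {-4, 3, 4}.
Local minima of P (where P''>0): P(-3)=-9. Local minima of Q: Q(-4)=-768, Q(4)=256.
So the global minimum of F is P(-3) + Q(-4) + 5 = -9 − 768 + 5 = -772, attained at (-3, -4).

(-3, -4)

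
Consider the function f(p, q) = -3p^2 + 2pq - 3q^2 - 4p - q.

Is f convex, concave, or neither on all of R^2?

f is quadratic, so its Hessian is the constant matrix H = [[-6, 2], [2, -6]].
det(H) = 32, tr(H) = -12.
det(H) > 0 and tr(H) < 0, so H is negative definite everywhere: concave.

concave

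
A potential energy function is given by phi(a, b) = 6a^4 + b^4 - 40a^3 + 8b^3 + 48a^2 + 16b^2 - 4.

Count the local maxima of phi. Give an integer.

phi separates as a function of a plus a function of b, so ∇phi=0 decouples.
∂phi/∂a = 24a(a - 4)(a - 1) = 0 at a ∈ {0, 1, 4}; ∂phi/∂b = 4b(b + 2)(b + 4) = 0 at b ∈ {-4, -2, 0}.
The Hessian is diagonal: diag(phi_aa, phi_bb). Second derivatives: phi_aa(0)=96, phi_aa(1)=-72, phi_aa(4)=288; phi_bb(-4)=32, phi_bb(-2)=-16, phi_bb(0)=32.
Local maxima occur where both diagonal entries negative: (1, -2). Count: 1.

1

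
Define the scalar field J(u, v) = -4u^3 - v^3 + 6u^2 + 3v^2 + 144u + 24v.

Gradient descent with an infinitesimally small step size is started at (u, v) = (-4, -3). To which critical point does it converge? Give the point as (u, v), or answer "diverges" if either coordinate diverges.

(-3, -2)

J is separable, so gradient descent decouples: u follows -∂J/∂u, v follows -∂J/∂v.
∂J/∂u = -12(u - 4)(u + 3); at u=-4 this is -96, so u increases.
∂J/∂v = -3(v - 4)(v + 2); at v=-3 this is -21, so v increases.
u converges to its nearest critical value -3 (a local min of the u-part); v converges to -2. The iterate converges to (-3, -2).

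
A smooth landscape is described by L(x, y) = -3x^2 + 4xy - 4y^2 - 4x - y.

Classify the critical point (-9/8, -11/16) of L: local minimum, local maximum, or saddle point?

The Hessian of L is constant: H = [[-6, 4], [4, -8]].
det(H) = (-6)·(-8) − 4² = 32.
det(H) > 0 and tr(H) = -14 < 0, so H is negative definite and the point is a local maximum.

local maximum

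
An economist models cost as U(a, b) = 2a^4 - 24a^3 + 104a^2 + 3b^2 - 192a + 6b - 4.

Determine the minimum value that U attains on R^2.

-135

U(a,b) separates as P(a) + Q(b) − 4, so its minimum is min P + min Q − 4.
P'(a) = 8(a - 4)(a - 3)(a - 2) vanishes at a ∈ {2, 3, 4}; Q'(b) = 6b + 6 vanishes at b ∈ {-1}.
Local minima of P (where P''>0): P(2)=-128, P(4)=-128. Local minima of Q: Q(-1)=-3.
So the global minimum of U is P(2) + Q(-1) − 4 = -128 − 3 − 4 = -135, attained at (2, -1).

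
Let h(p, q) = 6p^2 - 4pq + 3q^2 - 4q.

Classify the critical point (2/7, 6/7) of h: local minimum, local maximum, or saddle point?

local minimum

The Hessian of h is constant: H = [[12, -4], [-4, 6]].
det(H) = 12·6 − (-4)² = 56.
det(H) > 0 and tr(H) = 18 > 0, so H is positive definite and the point is a local minimum.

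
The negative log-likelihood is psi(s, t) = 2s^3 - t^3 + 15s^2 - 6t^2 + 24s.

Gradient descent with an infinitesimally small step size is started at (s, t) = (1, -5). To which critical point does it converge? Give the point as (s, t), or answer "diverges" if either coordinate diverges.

psi is separable, so gradient descent decouples: s follows -∂psi/∂s, t follows -∂psi/∂t.
∂psi/∂s = 6(s + 1)(s + 4); at s=1 this is 60, so s decreases.
∂psi/∂t = -3t(t + 4); at t=-5 this is -15, so t increases.
s converges to its nearest critical value -1 (a local min of the s-part); t converges to -4. The iterate converges to (-1, -4).

(-1, -4)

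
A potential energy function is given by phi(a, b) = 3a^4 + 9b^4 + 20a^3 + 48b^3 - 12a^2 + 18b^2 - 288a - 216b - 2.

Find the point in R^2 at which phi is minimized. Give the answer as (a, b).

phi(a,b) separates as P(a) + Q(b) − 2, so its minimum is min P + min Q − 2.
P'(a) = 12(a - 2)(a + 3)(a + 4) vanishes at a ∈ {-4, -3, 2}; Q'(b) = 36(b - 1)(b + 2)(b + 3) vanishes at b ∈ {-3, -2, 1}.
Local minima of P (where P''>0): P(-4)=448, P(2)=-416. Local minima of Q: Q(-3)=243, Q(1)=-141.
So the global minimum of phi is P(2) + Q(1) − 2 = -416 − 141 − 2 = -559, attained at (2, 1).

(2, 1)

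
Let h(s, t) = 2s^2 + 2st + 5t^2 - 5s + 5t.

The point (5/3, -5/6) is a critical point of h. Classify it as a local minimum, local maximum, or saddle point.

The Hessian of h is constant: H = [[4, 2], [2, 10]].
det(H) = 4·10 − 2² = 36.
det(H) > 0 and tr(H) = 14 > 0, so H is positive definite and the point is a local minimum.

local minimum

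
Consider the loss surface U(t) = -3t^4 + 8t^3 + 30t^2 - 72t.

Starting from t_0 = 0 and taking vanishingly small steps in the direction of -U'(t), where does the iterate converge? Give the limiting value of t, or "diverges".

U'(t) = -12(t - 3)(t - 1)(t + 2), so U'(0) = -72.
Gradient descent moves in the -U' direction, i.e. t is increasing.
The nearest critical point in that direction is t = 1, where U'' = 72 > 0 (a local minimum). The iterate converges there.

1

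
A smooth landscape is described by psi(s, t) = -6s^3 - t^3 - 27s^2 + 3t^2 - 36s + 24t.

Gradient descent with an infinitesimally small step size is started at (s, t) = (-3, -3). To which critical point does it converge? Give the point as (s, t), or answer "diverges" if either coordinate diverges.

psi is separable, so gradient descent decouples: s follows -∂psi/∂s, t follows -∂psi/∂t.
∂psi/∂s = -18(s + 1)(s + 2); at s=-3 this is -36, so s increases.
∂psi/∂t = -3(t - 4)(t + 2); at t=-3 this is -21, so t increases.
s converges to its nearest critical value -2 (a local min of the s-part); t converges to -2. The iterate converges to (-2, -2).

(-2, -2)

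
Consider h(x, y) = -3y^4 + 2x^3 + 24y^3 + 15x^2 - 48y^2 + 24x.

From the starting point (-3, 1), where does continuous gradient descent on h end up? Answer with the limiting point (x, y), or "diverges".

h is separable, so gradient descent decouples: x follows -∂h/∂x, y follows -∂h/∂y.
∂h/∂x = 6(x + 1)(x + 4); at x=-3 this is -12, so x increases.
∂h/∂y = -12y(y - 4)(y - 2); at y=1 this is -36, so y increases.
x converges to its nearest critical value -1 (a local min of the x-part); y converges to 2. The iterate converges to (-1, 2).

(-1, 2)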